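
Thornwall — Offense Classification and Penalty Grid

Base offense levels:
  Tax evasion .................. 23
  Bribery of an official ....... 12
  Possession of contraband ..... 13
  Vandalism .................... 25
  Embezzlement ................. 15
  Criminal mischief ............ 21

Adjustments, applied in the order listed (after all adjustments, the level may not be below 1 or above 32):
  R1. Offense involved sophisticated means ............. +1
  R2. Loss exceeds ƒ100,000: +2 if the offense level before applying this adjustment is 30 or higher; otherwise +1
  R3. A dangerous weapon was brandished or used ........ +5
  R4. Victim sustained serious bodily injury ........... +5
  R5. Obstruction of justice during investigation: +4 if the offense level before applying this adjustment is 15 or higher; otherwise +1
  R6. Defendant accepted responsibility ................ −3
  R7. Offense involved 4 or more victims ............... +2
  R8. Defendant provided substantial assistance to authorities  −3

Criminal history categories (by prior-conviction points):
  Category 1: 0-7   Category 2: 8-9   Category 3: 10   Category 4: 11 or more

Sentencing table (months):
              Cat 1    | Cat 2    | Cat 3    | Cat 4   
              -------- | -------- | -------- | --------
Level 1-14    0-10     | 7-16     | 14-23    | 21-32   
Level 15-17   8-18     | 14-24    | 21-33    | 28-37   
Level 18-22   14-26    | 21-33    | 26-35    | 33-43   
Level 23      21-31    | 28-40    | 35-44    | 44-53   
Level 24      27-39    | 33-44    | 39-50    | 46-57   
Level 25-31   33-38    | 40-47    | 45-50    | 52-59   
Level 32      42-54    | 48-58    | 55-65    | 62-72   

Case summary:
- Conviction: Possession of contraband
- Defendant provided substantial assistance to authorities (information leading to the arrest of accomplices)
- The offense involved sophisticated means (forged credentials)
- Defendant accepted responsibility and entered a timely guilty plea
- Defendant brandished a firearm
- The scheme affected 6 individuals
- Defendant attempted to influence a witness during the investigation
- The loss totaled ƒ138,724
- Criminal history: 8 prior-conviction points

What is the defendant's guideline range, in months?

21-33 months

Base offense level for possession of contraband: 13.
R1 applies: 13 + 1 = 14.
R2 applies (level before this adjustment is 14 < 30, so +1): 14 + 1 = 15.
R3 applies: 15 + 5 = 20.
R5 applies (level before this adjustment is 20 ≥ 15, so +4): 20 + 4 = 24.
R6 applies: 24 − 3 = 21.
R7 applies: 21 + 2 = 23.
R8 applies: 23 − 3 = 20.
Final offense level: 20.
Criminal history: 8 prior points → Category 2 (8-9).
Level 20 falls in the 18-22 band.
Grid: Level 18-22 × Category 2 = 21-33 months.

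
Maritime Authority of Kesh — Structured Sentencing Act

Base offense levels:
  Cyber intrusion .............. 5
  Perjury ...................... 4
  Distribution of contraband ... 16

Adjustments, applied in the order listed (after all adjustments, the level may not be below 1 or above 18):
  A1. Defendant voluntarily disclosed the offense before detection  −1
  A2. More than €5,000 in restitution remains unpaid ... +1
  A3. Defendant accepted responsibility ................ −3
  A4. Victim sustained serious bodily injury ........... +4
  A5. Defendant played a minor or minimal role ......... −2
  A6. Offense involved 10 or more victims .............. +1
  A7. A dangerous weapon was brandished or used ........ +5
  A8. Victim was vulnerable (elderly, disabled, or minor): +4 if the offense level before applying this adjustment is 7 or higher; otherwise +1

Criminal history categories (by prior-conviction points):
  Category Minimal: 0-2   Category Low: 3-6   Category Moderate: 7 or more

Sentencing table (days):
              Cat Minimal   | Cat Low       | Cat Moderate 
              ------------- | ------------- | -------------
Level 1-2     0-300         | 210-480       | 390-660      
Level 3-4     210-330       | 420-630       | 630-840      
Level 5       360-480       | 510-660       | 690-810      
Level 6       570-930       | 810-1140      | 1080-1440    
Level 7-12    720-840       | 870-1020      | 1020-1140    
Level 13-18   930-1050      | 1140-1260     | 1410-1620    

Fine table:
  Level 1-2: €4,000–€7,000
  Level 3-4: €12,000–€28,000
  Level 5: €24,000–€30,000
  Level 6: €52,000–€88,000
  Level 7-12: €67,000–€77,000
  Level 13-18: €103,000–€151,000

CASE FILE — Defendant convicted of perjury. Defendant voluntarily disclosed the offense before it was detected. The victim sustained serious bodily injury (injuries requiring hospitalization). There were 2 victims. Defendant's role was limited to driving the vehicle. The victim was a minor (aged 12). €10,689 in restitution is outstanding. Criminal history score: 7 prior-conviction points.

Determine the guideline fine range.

Base offense level for perjury: 4.
A1 applies: 4 − 1 = 3.
A2 applies: 3 + 1 = 4.
A4 applies: 4 + 4 = 8.
A5 applies: 8 − 2 = 6.
A7 does not apply.
A8 applies (level before this adjustment is 6 < 7, so +1): 6 + 1 = 7.
Final offense level: 7.
Level 7 falls in the 7-12 band.
Fine table: Level 7-12 → €67,000–€77,000.

€67,000–€77,000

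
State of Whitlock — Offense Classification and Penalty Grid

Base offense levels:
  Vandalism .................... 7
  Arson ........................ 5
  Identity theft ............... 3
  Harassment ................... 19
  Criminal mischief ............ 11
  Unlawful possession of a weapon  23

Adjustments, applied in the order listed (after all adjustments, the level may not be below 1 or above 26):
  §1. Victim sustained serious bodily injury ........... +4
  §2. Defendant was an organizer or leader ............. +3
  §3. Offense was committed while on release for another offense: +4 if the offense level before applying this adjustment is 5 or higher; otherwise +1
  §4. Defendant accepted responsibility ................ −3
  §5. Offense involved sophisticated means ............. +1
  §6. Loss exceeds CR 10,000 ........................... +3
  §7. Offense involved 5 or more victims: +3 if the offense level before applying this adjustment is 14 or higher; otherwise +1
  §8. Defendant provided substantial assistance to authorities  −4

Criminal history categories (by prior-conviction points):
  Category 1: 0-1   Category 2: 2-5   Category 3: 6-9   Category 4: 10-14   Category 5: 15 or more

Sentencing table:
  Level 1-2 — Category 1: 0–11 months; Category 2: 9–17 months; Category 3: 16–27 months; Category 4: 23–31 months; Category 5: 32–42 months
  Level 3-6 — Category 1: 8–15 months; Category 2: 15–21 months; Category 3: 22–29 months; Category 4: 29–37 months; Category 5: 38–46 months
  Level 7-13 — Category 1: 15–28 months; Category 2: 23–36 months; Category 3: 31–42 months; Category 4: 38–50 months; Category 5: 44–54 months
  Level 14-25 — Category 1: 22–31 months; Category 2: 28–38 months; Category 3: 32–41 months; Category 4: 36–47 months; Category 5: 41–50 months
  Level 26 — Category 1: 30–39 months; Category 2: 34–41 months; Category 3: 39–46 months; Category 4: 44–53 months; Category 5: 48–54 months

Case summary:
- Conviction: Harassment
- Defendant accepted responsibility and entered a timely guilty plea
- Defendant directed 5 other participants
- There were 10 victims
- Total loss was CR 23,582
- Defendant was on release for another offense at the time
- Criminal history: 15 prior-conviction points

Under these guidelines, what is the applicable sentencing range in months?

48-54 months

Base offense level for harassment: 19.
§1 does not apply.
§2 applies: 19 + 3 = 22.
§3 applies (level before this adjustment is 22 ≥ 5, so +4): 22 + 4 = 26.
§4 applies: 26 − 3 = 23.
§6 applies: 23 + 3 = 26.
§7 applies (level before this adjustment is 26 ≥ 14, so +3): 26 + 3 = 29.
Level 29 exceeds the maximum of 26; capped at 26.
Final offense level: 26.
Criminal history: 15 prior points → Category 5 (15+).
Level 26 falls in the 26 band.
Grid: Level 26 × Category 5 = 48-54 months.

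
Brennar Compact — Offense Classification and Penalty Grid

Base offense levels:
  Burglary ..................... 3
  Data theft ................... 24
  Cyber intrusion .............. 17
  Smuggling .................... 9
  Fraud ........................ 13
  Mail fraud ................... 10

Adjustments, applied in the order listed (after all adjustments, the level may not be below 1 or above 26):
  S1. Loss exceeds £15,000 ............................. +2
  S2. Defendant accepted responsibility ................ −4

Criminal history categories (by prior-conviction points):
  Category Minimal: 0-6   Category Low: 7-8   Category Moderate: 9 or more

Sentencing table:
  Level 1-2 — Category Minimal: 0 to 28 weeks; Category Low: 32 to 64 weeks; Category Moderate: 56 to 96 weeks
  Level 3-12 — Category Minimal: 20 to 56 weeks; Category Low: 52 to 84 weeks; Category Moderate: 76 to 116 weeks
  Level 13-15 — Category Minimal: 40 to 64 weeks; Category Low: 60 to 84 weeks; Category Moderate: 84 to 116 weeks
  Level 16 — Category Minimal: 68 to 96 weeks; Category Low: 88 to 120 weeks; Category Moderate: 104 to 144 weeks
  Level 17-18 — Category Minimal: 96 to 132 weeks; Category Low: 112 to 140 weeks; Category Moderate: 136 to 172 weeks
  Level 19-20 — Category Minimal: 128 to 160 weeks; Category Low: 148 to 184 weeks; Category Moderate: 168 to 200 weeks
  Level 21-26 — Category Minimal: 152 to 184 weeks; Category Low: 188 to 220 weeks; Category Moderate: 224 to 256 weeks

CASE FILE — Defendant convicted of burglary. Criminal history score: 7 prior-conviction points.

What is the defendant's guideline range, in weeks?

52-84 weeks

Base offense level for burglary: 3.
Final offense level: 3.
Criminal history: 7 prior points → Category Low (7-8).
Level 3 falls in the 3-12 band.
Grid: Level 3-12 × Category Low = 52-84 weeks.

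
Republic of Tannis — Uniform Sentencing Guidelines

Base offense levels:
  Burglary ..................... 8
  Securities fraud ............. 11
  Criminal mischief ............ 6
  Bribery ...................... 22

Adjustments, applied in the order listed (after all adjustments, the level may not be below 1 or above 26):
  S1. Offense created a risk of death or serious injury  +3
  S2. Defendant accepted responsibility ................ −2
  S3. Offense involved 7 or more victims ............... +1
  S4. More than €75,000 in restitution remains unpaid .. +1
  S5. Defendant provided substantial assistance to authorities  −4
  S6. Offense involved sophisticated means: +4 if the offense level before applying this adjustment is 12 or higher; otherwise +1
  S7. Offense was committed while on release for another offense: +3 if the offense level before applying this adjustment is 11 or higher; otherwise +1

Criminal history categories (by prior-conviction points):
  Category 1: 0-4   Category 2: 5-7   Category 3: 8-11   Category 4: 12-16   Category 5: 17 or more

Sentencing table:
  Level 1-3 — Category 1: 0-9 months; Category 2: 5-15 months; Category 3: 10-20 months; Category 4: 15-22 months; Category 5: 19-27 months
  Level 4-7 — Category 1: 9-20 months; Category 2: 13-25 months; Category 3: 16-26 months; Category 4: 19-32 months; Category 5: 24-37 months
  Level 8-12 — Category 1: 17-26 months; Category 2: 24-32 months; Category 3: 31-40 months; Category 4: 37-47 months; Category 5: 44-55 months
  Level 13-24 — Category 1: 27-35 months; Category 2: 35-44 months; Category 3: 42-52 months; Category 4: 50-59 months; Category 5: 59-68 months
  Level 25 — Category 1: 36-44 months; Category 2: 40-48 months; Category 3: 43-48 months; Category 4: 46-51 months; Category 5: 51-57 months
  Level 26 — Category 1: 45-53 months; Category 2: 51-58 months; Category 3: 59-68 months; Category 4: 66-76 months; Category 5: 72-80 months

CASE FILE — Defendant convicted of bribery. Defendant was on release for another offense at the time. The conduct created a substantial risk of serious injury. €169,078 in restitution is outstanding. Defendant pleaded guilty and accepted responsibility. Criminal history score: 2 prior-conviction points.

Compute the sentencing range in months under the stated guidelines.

45-53 months

Base offense level for bribery: 22.
S1 applies: 22 + 3 = 25.
S2 applies: 25 − 2 = 23.
S3 does not apply.
S4 applies: 23 + 1 = 24.
S6 does not apply.
S7 applies (level before this adjustment is 24 ≥ 11, so +3): 24 + 3 = 27.
Level 27 exceeds the maximum of 26; capped at 26.
Final offense level: 26.
Criminal history: 2 prior points → Category 1 (0-4).
Level 26 falls in the 26 band.
Grid: Level 26 × Category 1 = 45-53 months.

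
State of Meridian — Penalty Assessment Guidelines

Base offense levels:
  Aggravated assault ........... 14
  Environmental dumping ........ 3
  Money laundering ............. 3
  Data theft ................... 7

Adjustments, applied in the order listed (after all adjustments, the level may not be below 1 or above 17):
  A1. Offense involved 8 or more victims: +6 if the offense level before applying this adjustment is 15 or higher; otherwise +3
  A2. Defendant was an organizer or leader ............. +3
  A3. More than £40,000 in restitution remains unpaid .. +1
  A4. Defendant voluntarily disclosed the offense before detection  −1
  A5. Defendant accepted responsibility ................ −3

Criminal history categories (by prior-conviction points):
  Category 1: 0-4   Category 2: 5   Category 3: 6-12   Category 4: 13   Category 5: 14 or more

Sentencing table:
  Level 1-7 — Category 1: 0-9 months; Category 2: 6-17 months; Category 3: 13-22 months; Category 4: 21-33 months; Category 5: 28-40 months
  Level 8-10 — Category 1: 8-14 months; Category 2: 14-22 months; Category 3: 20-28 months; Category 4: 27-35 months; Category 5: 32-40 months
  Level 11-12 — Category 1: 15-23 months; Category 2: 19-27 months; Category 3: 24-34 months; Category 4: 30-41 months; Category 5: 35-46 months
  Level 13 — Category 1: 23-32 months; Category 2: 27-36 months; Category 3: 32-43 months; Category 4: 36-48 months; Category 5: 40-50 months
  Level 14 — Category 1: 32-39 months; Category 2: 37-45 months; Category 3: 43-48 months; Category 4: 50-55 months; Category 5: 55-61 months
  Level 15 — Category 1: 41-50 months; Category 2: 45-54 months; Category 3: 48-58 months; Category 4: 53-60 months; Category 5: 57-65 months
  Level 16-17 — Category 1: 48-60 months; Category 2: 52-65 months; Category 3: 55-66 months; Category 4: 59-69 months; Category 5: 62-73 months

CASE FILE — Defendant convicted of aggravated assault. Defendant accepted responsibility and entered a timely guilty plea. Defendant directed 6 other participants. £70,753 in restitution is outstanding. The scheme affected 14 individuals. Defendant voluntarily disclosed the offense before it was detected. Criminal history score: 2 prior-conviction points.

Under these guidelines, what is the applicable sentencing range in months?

48-60 months

Base offense level for aggravated assault: 14.
A1 applies (level before this adjustment is 14 < 15, so +3): 14 + 3 = 17.
A2 applies: 17 + 3 = 20.
A3 applies: 20 + 1 = 21.
A4 applies: 21 − 1 = 20.
A5 applies: 20 − 3 = 17.
Final offense level: 17.
Criminal history: 2 prior points → Category 1 (0-4).
Level 17 falls in the 16-17 band.
Grid: Level 16-17 × Category 1 = 48-60 months.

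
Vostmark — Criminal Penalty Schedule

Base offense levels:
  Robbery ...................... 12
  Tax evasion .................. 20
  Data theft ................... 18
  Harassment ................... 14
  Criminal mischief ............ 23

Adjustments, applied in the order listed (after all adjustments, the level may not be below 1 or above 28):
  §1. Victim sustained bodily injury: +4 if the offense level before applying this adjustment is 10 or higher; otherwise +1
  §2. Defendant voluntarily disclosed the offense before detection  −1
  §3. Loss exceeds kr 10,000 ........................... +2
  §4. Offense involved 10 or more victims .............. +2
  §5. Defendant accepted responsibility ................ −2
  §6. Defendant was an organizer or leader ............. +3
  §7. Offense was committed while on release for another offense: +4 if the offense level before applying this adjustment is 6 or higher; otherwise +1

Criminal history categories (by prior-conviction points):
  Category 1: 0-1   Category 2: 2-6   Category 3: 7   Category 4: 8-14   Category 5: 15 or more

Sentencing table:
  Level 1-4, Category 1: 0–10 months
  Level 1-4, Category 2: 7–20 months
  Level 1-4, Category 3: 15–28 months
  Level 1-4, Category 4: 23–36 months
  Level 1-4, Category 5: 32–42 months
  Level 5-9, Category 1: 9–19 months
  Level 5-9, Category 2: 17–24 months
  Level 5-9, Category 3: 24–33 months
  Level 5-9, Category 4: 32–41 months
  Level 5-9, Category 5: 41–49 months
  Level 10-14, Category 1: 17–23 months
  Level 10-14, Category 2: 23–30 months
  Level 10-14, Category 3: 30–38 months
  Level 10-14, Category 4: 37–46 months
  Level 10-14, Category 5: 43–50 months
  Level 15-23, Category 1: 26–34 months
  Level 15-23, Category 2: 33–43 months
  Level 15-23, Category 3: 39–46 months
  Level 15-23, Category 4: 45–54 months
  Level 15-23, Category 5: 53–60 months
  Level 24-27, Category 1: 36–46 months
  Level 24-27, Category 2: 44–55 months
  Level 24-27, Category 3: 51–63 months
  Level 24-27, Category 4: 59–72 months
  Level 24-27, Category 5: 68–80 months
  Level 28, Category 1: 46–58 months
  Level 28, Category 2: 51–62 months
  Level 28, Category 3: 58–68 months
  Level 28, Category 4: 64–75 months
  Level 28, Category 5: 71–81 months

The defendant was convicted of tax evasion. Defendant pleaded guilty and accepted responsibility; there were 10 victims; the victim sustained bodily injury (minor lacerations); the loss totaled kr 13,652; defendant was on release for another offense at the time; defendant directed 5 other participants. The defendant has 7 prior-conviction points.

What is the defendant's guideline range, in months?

Base offense level for tax evasion: 20.
§1 applies (level before this adjustment is 20 ≥ 10, so +4): 20 + 4 = 24.
§3 applies: 24 + 2 = 26.
§4 applies: 26 + 2 = 28.
§5 applies: 28 − 2 = 26.
§6 applies: 26 + 3 = 29.
§7 applies (level before this adjustment is 29 ≥ 6, so +4): 29 + 4 = 33.
Level 33 exceeds the maximum of 28; capped at 28.
Final offense level: 28.
Criminal history: 7 prior points → Category 3 (7).
Level 28 falls in the 28 band.
Grid: Level 28 × Category 3 = 58-68 months.

58-68 months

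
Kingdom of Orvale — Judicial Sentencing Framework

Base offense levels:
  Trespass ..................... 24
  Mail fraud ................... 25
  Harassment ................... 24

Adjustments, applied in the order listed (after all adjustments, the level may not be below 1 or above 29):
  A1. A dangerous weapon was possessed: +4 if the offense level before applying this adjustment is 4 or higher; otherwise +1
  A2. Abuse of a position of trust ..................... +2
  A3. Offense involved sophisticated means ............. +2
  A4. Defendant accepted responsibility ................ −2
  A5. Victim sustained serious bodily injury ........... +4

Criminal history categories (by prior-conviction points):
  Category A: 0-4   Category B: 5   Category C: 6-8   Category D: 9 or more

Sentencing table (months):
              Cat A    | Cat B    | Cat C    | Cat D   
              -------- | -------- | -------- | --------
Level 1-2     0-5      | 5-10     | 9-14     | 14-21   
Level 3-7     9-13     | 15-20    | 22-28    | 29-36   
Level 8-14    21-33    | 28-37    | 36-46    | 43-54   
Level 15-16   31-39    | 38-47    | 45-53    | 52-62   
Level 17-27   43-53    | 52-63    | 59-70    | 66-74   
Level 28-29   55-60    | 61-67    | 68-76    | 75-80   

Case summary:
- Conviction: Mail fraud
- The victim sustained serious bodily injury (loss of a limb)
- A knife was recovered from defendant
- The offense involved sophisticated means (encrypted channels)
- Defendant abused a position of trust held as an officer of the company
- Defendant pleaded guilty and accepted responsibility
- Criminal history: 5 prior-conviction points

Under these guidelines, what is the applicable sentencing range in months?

Base offense level for mail fraud: 25.
A1 applies (level before this adjustment is 25 ≥ 4, so +4): 25 + 4 = 29.
A2 applies: 29 + 2 = 31.
A3 applies: 31 + 2 = 33.
A4 applies: 33 − 2 = 31.
A5 applies: 31 + 4 = 35.
Level 35 exceeds the maximum of 29; capped at 29.
Final offense level: 29.
Criminal history: 5 prior points → Category B (5).
Level 29 falls in the 28-29 band.
Grid: Level 28-29 × Category B = 61-67 months.

61-67 months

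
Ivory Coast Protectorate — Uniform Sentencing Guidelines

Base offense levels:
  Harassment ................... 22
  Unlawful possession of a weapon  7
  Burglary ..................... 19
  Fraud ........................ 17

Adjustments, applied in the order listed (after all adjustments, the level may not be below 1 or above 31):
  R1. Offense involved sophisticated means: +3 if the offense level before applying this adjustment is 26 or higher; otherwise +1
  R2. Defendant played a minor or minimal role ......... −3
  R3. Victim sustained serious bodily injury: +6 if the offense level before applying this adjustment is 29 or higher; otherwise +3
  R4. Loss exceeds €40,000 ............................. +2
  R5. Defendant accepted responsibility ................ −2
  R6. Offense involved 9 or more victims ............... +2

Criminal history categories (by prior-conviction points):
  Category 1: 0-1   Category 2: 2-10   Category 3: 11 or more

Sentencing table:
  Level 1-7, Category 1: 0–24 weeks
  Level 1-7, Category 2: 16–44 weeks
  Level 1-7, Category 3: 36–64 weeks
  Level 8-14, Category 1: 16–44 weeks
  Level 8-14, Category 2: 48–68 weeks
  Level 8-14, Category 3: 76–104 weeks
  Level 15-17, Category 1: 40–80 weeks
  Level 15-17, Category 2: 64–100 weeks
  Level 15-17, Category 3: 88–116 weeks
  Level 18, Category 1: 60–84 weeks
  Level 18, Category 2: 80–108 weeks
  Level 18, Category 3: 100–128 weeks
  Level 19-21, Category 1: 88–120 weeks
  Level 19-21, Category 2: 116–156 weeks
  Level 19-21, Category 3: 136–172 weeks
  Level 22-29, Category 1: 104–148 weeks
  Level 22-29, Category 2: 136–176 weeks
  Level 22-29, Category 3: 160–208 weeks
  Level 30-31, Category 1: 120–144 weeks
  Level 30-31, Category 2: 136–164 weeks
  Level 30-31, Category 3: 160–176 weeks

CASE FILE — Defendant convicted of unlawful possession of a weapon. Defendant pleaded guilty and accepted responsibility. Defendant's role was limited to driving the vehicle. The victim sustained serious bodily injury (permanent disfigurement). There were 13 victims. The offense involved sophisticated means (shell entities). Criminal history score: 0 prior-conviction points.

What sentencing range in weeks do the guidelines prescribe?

Base offense level for unlawful possession of a weapon: 7.
R1 applies (level before this adjustment is 7 < 26, so +1): 7 + 1 = 8.
R2 applies: 8 − 3 = 5.
R3 applies (level before this adjustment is 5 < 29, so +3): 5 + 3 = 8.
R5 applies: 8 − 2 = 6.
R6 applies: 6 + 2 = 8.
Final offense level: 8.
Criminal history: 0 prior points → Category 1 (0-1).
Level 8 falls in the 8-14 band.
Grid: Level 8-14 × Category 1 = 16-44 weeks.

16-44 weeks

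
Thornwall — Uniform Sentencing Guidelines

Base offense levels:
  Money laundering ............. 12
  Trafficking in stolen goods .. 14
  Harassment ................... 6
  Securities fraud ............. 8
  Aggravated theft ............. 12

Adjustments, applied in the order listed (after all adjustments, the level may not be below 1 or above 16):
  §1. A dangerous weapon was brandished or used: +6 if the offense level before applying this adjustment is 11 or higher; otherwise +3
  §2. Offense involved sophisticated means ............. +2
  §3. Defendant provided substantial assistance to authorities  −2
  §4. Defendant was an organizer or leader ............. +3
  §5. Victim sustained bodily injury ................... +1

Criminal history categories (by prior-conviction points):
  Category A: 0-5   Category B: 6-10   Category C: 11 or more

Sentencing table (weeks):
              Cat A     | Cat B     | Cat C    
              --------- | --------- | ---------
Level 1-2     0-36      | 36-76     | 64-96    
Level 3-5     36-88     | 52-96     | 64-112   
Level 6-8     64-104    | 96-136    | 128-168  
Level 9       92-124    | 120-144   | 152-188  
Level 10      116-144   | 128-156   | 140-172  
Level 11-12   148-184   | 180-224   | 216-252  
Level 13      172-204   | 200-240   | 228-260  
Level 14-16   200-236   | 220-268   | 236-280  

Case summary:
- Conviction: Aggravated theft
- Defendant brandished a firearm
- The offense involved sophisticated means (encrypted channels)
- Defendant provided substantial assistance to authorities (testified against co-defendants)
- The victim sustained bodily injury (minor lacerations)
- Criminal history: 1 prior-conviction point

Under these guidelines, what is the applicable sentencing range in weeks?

200-236 weeks

Base offense level for aggravated theft: 12.
§1 applies (level before this adjustment is 12 ≥ 11, so +6): 12 + 6 = 18.
§2 applies: 18 + 2 = 20.
§3 applies: 20 − 2 = 18.
§5 applies: 18 + 1 = 19.
Level 19 exceeds the maximum of 16; capped at 16.
Final offense level: 16.
Criminal history: 1 prior point → Category A (0-5).
Level 16 falls in the 14-16 band.
Grid: Level 14-16 × Category A = 200-236 weeks.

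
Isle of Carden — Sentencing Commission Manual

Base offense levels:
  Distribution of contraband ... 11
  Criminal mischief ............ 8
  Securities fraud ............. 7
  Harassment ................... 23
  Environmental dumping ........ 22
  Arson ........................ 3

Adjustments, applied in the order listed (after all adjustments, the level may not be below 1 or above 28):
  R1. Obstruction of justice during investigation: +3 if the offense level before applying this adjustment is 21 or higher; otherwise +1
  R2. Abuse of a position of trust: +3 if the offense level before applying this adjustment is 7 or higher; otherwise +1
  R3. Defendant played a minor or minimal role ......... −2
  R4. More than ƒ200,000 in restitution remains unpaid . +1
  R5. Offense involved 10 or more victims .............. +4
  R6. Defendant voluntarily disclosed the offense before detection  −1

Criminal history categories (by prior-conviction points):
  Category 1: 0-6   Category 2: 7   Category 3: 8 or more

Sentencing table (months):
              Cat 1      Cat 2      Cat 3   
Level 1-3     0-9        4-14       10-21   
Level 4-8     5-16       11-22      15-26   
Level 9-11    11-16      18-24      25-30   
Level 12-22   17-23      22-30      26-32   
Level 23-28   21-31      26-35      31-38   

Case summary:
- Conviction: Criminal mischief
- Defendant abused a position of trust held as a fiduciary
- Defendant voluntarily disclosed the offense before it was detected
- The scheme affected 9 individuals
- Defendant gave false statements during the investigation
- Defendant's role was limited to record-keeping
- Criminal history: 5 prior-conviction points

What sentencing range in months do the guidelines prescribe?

Base offense level for criminal mischief: 8.
R1 applies (level before this adjustment is 8 < 21, so +1): 8 + 1 = 9.
R2 applies (level before this adjustment is 9 ≥ 7, so +3): 9 + 3 = 12.
R3 applies: 12 − 2 = 10.
R6 applies: 10 − 1 = 9.
Final offense level: 9.
Criminal history: 5 prior points → Category 1 (0-6).
Level 9 falls in the 9-11 band.
Grid: Level 9-11 × Category 1 = 11-16 months.

11-16 months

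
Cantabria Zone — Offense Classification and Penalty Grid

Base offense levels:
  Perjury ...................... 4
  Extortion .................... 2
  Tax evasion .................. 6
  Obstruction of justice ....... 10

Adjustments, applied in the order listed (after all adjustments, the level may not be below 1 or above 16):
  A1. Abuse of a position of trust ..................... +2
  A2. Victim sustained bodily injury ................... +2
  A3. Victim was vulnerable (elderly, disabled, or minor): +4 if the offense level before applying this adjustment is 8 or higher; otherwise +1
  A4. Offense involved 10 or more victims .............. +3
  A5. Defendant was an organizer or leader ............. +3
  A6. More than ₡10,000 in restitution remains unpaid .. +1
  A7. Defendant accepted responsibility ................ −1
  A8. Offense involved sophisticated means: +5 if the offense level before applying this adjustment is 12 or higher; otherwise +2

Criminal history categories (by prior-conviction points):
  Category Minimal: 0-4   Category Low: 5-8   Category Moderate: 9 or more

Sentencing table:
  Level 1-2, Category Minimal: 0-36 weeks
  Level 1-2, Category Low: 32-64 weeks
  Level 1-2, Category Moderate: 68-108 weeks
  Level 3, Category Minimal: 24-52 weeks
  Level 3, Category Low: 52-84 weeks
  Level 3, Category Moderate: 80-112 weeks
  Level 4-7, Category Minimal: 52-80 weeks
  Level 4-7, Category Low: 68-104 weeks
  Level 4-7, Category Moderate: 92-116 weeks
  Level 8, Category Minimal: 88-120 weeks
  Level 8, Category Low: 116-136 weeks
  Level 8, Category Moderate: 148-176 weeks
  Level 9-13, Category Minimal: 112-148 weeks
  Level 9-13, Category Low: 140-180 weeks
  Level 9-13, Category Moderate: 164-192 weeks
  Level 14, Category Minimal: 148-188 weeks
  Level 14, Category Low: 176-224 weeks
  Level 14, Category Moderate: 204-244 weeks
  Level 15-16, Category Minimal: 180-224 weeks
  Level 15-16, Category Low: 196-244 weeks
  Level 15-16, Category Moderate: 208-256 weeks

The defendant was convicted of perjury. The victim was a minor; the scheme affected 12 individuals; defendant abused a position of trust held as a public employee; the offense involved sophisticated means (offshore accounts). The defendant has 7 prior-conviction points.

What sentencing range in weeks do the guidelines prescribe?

Base offense level for perjury: 4.
A1 applies: 4 + 2 = 6.
A2 does not apply.
A3 applies (level before this adjustment is 6 < 8, so +1): 6 + 1 = 7.
A4 applies: 7 + 3 = 10.
A7 does not apply.
A8 applies (level before this adjustment is 10 < 12, so +2): 10 + 2 = 12.
Final offense level: 12.
Criminal history: 7 prior points → Category Low (5-8).
Level 12 falls in the 9-13 band.
Grid: Level 9-13 × Category Low = 140-180 weeks.

140-180 weeks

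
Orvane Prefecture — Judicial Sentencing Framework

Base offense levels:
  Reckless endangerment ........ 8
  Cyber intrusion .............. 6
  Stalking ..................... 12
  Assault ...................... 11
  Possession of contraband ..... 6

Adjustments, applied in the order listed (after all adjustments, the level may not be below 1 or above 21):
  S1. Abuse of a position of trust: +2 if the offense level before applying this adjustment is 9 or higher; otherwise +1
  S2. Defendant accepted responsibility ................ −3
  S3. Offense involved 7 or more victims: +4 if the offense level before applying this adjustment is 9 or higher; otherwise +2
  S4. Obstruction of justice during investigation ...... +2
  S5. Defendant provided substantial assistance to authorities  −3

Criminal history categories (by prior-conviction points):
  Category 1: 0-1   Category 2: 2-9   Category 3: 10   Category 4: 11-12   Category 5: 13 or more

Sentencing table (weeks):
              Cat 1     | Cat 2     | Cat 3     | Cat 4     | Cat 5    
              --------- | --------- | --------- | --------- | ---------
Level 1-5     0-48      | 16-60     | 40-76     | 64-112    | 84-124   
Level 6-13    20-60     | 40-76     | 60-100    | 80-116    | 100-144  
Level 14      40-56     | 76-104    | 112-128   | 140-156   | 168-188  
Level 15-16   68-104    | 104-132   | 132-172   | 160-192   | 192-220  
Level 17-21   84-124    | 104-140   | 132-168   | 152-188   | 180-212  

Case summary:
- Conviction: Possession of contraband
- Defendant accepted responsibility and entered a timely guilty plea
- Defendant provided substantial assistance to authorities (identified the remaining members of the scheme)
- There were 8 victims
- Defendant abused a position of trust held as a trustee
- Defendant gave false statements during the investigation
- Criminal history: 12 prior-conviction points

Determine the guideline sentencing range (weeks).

Base offense level for possession of contraband: 6.
S1 applies (level before this adjustment is 6 < 9, so +1): 6 + 1 = 7.
S2 applies: 7 − 3 = 4.
S3 applies (level before this adjustment is 4 < 9, so +2): 4 + 2 = 6.
S4 applies: 6 + 2 = 8.
S5 applies: 8 − 3 = 5.
Final offense level: 5.
Criminal history: 12 prior points → Category 4 (11-12).
Level 5 falls in the 1-5 band.
Grid: Level 1-5 × Category 4 = 64-112 weeks.

64-112 weeks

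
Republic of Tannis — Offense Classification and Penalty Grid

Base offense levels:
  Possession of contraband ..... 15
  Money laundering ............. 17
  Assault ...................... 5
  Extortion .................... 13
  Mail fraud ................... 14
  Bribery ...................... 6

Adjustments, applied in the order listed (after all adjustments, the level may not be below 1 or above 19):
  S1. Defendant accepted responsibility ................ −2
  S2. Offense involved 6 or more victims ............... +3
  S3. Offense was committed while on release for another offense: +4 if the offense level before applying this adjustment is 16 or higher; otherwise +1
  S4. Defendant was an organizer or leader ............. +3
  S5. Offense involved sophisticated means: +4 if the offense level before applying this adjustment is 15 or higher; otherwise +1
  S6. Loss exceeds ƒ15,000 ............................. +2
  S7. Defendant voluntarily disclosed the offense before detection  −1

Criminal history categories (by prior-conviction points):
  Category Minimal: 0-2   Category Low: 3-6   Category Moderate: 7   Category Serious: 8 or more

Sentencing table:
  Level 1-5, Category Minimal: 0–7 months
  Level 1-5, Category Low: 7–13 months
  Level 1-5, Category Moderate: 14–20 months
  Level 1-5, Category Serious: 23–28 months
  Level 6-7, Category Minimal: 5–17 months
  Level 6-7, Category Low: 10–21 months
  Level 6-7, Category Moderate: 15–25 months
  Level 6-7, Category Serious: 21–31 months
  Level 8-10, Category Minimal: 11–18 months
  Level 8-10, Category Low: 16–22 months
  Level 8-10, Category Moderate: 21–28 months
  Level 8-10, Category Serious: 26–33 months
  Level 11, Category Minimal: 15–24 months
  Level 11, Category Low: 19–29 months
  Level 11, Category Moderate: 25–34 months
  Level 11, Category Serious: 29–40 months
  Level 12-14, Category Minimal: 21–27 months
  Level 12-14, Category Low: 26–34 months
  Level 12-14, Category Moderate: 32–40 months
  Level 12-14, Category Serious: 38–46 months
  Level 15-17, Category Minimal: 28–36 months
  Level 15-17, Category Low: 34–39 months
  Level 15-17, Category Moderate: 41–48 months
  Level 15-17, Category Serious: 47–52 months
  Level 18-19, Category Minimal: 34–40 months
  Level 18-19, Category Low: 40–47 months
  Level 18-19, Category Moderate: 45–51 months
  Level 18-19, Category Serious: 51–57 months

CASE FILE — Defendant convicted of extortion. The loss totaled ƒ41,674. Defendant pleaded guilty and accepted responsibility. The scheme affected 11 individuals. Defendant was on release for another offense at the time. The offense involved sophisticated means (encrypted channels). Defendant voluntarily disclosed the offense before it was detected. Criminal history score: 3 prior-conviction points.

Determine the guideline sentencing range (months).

40-47 months

Base offense level for extortion: 13.
S1 applies: 13 − 2 = 11.
S2 applies: 11 + 3 = 14.
S3 applies (level before this adjustment is 14 < 16, so +1): 14 + 1 = 15.
S4 does not apply.
S5 applies (level before this adjustment is 15 ≥ 15, so +4): 15 + 4 = 19.
S6 applies: 19 + 2 = 21.
S7 applies: 21 − 1 = 20.
Level 20 exceeds the maximum of 19; capped at 19.
Final offense level: 19.
Criminal history: 3 prior points → Category Low (3-6).
Level 19 falls in the 18-19 band.
Grid: Level 18-19 × Category Low = 40-47 months.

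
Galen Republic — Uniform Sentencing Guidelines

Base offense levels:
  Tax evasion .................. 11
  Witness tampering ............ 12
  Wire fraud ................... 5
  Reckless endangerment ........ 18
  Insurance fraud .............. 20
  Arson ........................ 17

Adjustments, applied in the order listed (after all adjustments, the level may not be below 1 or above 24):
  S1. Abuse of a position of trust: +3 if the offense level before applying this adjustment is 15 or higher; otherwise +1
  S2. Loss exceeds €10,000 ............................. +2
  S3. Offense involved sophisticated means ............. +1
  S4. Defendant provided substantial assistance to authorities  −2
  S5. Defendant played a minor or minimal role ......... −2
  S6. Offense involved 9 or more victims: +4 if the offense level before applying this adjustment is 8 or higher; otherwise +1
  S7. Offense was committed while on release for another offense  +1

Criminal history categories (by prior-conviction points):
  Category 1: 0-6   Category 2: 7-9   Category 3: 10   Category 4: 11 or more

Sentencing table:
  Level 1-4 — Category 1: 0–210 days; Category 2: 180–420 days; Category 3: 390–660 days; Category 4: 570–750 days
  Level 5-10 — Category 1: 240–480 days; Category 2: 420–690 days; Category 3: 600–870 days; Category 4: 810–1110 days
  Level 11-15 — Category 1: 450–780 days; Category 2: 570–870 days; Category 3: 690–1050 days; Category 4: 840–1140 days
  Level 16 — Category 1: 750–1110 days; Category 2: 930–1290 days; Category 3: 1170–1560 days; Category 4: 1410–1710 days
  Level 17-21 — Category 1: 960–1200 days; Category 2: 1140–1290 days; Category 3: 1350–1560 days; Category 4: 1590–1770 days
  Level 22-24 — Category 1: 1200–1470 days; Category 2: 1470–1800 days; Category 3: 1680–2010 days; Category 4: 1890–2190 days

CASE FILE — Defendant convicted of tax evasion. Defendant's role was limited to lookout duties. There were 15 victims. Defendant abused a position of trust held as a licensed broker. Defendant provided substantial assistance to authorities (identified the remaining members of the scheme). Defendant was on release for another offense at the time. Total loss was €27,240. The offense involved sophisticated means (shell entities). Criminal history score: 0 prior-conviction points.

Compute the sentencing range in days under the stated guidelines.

750-1110 days

Base offense level for tax evasion: 11.
S1 applies (level before this adjustment is 11 < 15, so +1): 11 + 1 = 12.
S2 applies: 12 + 2 = 14.
S3 applies: 14 + 1 = 15.
S4 applies: 15 − 2 = 13.
S5 applies: 13 − 2 = 11.
S6 applies (level before this adjustment is 11 ≥ 8, so +4): 11 + 4 = 15.
S7 applies: 15 + 1 = 16.
Final offense level: 16.
Criminal history: 0 prior points → Category 1 (0-6).
Level 16 falls in the 16 band.
Grid: Level 16 × Category 1 = 750-1110 days.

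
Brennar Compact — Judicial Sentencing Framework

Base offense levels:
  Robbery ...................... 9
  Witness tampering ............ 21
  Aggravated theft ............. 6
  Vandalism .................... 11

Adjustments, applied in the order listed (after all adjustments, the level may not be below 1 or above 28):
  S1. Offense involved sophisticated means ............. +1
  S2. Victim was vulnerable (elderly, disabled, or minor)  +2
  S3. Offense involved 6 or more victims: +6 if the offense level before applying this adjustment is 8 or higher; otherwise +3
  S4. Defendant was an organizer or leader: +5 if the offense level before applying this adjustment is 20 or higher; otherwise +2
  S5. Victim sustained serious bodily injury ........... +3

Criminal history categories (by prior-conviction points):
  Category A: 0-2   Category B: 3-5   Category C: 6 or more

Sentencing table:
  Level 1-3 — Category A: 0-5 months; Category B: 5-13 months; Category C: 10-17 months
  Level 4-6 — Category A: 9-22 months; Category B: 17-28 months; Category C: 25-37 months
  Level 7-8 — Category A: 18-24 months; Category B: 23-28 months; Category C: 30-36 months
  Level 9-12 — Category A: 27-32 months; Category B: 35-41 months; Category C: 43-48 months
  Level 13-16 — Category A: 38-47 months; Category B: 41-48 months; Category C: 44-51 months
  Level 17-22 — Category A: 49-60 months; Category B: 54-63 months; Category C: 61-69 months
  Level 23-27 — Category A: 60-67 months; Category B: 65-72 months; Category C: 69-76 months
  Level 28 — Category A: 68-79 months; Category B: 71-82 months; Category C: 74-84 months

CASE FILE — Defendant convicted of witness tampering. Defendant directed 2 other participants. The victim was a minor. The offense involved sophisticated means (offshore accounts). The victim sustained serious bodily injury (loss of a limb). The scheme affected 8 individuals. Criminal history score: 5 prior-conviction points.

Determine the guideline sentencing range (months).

Base offense level for witness tampering: 21.
S1 applies: 21 + 1 = 22.
S2 applies: 22 + 2 = 24.
S3 applies (level before this adjustment is 24 ≥ 8, so +6): 24 + 6 = 30.
S4 applies (level before this adjustment is 30 ≥ 20, so +5): 30 + 5 = 35.
S5 applies: 35 + 3 = 38.
Level 38 exceeds the maximum of 28; capped at 28.
Final offense level: 28.
Criminal history: 5 prior points → Category B (3-5).
Level 28 falls in the 28 band.
Grid: Level 28 × Category B = 71-82 months.

71-82 months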